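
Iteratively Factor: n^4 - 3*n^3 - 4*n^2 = (n)*(n^3 - 3*n^2 - 4*n) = n*(n + 1)*(n^2 - 4*n) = n^2*(n + 1)*(n - 4)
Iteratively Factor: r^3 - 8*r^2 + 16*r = (r)*(r^2 - 8*r + 16) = r*(r - 4)*(r - 4)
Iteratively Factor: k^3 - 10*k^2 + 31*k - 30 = (k - 3)*(k^2 - 7*k + 10) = (k - 3)*(k - 2)*(k - 5)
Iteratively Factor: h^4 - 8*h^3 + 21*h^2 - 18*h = (h)*(h^3 - 8*h^2 + 21*h - 18) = h*(h - 3)*(h^2 - 5*h + 6) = h*(h - 3)*(h - 2)*(h - 3)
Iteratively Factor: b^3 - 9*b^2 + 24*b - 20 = (b - 2)*(b^2 - 7*b + 10) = (b - 5)*(b - 2)*(b - 2)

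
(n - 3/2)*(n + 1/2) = n^2 - n - 3/4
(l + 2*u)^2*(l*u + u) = l^3*u + 4*l^2*u^2 + l^2*u + 4*l*u^3 + 4*l*u^2 + 4*u^3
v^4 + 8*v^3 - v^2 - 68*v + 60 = (v - 2)*(v - 1)*(v + 5)*(v + 6)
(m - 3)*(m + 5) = m^2 + 2*m - 15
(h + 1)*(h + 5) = h^2 + 6*h + 5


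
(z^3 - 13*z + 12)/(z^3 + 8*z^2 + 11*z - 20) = (z - 3)/(z + 5)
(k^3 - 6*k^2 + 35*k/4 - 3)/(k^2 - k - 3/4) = (2*k^2 - 9*k + 4)/(2*k + 1)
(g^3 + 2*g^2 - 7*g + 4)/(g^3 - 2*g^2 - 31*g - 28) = (g^2 - 2*g + 1)/(g^2 - 6*g - 7)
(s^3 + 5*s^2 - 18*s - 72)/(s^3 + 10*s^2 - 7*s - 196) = (s^2 + 9*s + 18)/(s^2 + 14*s + 49)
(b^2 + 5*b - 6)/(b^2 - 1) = (b + 6)/(b + 1)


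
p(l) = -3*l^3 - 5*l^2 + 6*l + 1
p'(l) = -9*l^2 - 10*l + 6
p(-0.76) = -5.13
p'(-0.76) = 8.40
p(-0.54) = -3.23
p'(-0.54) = 8.78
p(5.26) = -542.37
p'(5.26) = -295.61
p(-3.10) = 23.72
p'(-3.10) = -49.49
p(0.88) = 0.36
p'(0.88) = -9.77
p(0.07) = 1.39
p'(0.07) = 5.26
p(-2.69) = 7.07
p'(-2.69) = -32.22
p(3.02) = -109.11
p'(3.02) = -106.28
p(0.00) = 1.00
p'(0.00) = 6.00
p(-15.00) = 8911.00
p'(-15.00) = -1869.00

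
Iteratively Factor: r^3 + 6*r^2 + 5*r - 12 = (r + 3)*(r^2 + 3*r - 4) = (r - 1)*(r + 3)*(r + 4)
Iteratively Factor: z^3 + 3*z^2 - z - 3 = (z - 1)*(z^2 + 4*z + 3) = (z - 1)*(z + 3)*(z + 1)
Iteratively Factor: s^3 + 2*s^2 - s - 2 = (s + 2)*(s^2 - 1) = (s + 1)*(s + 2)*(s - 1)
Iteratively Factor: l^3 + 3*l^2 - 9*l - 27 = (l - 3)*(l^2 + 6*l + 9) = (l - 3)*(l + 3)*(l + 3)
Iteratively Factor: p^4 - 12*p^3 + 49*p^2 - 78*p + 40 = (p - 4)*(p^3 - 8*p^2 + 17*p - 10) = (p - 4)*(p - 1)*(p^2 - 7*p + 10) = (p - 4)*(p - 2)*(p - 1)*(p - 5)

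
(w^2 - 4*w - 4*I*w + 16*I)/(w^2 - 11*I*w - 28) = (w - 4)/(w - 7*I)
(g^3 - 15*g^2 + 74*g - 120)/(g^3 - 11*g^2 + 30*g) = (g - 4)/g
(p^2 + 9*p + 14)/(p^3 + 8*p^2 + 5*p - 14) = 1/(p - 1)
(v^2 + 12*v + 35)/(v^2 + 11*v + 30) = (v + 7)/(v + 6)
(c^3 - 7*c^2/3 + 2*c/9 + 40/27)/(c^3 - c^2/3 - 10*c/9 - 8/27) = (3*c - 5)/(3*c + 1)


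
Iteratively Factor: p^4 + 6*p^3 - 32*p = (p - 2)*(p^3 + 8*p^2 + 16*p) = (p - 2)*(p + 4)*(p^2 + 4*p) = p*(p - 2)*(p + 4)*(p + 4)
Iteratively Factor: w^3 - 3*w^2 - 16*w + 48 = (w + 4)*(w^2 - 7*w + 12) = (w - 3)*(w + 4)*(w - 4)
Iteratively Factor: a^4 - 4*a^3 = (a)*(a^3 - 4*a^2) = a^2*(a^2 - 4*a) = a^2*(a - 4)*(a)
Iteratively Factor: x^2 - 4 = (x - 2)*(x + 2)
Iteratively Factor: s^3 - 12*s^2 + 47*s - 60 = (s - 4)*(s^2 - 8*s + 15) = (s - 5)*(s - 4)*(s - 3)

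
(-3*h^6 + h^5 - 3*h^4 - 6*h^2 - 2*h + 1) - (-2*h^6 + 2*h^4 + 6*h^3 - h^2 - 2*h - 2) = -h^6 + h^5 - 5*h^4 - 6*h^3 - 5*h^2 + 3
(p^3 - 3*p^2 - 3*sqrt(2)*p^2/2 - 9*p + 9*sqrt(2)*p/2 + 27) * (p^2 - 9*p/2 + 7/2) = p^5 - 15*p^4/2 - 3*sqrt(2)*p^4/2 + 8*p^3 + 45*sqrt(2)*p^3/4 - 51*sqrt(2)*p^2/2 + 57*p^2 - 153*p + 63*sqrt(2)*p/4 + 189/2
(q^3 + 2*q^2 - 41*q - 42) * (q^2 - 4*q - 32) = q^5 - 2*q^4 - 81*q^3 + 58*q^2 + 1480*q + 1344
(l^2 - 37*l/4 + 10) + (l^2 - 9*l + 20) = 2*l^2 - 73*l/4 + 30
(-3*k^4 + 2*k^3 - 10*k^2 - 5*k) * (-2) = 6*k^4 - 4*k^3 + 20*k^2 + 10*k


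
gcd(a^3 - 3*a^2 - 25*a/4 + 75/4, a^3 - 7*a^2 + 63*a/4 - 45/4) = a^2 - 11*a/2 + 15/2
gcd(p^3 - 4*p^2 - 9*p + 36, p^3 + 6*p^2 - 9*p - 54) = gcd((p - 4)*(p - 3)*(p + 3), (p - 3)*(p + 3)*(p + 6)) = p^2 - 9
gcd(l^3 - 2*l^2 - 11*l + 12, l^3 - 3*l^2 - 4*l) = l - 4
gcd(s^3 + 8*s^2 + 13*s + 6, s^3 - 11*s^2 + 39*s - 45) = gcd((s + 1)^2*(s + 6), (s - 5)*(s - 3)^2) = 1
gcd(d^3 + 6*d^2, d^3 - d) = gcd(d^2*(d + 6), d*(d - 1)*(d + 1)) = d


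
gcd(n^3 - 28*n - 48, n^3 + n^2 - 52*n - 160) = n + 4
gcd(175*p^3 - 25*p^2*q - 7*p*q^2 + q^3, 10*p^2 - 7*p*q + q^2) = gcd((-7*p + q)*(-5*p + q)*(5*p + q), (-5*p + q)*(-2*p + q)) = 5*p - q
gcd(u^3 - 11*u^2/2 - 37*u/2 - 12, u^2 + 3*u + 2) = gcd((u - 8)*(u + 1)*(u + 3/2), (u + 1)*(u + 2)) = u + 1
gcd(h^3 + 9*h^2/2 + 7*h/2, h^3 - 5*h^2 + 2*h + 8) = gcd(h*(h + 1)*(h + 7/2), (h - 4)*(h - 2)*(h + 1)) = h + 1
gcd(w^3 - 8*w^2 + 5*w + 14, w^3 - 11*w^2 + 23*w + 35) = w^2 - 6*w - 7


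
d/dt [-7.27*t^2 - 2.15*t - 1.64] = -14.54*t - 2.15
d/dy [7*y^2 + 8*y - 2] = 14*y + 8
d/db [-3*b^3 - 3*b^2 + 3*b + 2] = -9*b^2 - 6*b + 3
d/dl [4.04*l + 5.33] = 4.04000000000000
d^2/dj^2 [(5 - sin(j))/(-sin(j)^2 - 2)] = (-9*sin(j)^5 + 20*sin(j)^4 - 70*sin(j)^2 - sin(j)/2 - 6*sin(3*j) + sin(5*j)/2 + 20)/(sin(j)^2 + 2)^3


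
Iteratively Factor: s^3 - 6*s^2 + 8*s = (s - 2)*(s^2 - 4*s) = s*(s - 2)*(s - 4)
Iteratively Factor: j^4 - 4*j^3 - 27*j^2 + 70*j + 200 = (j + 2)*(j^3 - 6*j^2 - 15*j + 100) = (j - 5)*(j + 2)*(j^2 - j - 20) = (j - 5)^2*(j + 2)*(j + 4)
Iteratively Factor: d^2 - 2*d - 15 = (d - 5)*(d + 3)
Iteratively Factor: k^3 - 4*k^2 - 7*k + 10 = (k + 2)*(k^2 - 6*k + 5) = (k - 1)*(k + 2)*(k - 5)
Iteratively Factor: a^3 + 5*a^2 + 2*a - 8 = (a + 4)*(a^2 + a - 2) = (a - 1)*(a + 4)*(a + 2)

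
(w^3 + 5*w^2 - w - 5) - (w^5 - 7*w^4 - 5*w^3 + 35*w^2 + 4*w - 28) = -w^5 + 7*w^4 + 6*w^3 - 30*w^2 - 5*w + 23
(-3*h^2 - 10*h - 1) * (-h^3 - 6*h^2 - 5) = 3*h^5 + 28*h^4 + 61*h^3 + 21*h^2 + 50*h + 5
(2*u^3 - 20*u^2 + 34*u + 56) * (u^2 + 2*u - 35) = 2*u^5 - 16*u^4 - 76*u^3 + 824*u^2 - 1078*u - 1960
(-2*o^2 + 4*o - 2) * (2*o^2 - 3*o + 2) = -4*o^4 + 14*o^3 - 20*o^2 + 14*o - 4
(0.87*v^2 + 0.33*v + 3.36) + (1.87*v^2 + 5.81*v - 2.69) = 2.74*v^2 + 6.14*v + 0.67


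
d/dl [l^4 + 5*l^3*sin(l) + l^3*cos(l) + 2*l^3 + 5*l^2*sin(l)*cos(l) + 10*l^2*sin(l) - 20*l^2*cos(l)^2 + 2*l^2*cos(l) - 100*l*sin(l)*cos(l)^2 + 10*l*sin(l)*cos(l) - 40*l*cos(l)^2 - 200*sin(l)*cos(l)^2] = -l^3*sin(l) + 5*l^3*cos(l) + 4*l^3 + 20*l^2*sin(2*l) + 13*sqrt(2)*l^2*sin(l + pi/4) + 5*l^2*cos(2*l) + 6*l^2 + 20*l*sin(l) + 45*l*sin(2*l) - 21*l*cos(l) - 10*l*cos(2*l) - 75*l*cos(3*l) - 20*l - 25*sin(l) + 5*sin(2*l) - 25*sin(3*l) - 50*cos(l) - 20*cos(2*l) - 150*cos(3*l) - 20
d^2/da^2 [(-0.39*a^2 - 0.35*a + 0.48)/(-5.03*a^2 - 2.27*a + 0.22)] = (8.804512*a^3 - 70.277148*a^2 - 30.560268*a - 5.621788)/(127.263527*a^6 + 172.299129*a^5 + 61.058667*a^4 - 3.374809*a^3 - 2.670558*a^2 + 0.329604*a - 0.010648)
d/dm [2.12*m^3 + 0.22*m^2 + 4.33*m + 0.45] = 6.36*m^2 + 0.44*m + 4.33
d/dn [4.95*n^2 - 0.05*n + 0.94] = 9.9*n - 0.05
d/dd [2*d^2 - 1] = 4*d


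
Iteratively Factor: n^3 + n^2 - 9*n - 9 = (n - 3)*(n^2 + 4*n + 3) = (n - 3)*(n + 3)*(n + 1)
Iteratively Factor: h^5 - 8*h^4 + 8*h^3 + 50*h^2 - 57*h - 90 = (h - 3)*(h^4 - 5*h^3 - 7*h^2 + 29*h + 30) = (h - 3)^2*(h^3 - 2*h^2 - 13*h - 10) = (h - 3)^2*(h + 2)*(h^2 - 4*h - 5) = (h - 5)*(h - 3)^2*(h + 2)*(h + 1)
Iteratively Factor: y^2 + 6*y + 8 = (y + 2)*(y + 4)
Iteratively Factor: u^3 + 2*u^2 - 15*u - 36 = (u + 3)*(u^2 - u - 12) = (u - 4)*(u + 3)*(u + 3)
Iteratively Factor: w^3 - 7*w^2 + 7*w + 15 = (w - 5)*(w^2 - 2*w - 3) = (w - 5)*(w - 3)*(w + 1)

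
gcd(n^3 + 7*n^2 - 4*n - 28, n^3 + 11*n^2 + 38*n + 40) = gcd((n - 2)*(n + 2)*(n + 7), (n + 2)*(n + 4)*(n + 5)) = n + 2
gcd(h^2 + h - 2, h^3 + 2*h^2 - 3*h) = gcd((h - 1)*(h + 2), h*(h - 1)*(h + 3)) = h - 1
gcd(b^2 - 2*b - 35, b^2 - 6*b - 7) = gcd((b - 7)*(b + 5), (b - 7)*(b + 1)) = b - 7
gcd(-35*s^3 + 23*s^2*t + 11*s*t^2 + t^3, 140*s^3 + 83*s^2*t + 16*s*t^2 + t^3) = 35*s^2 + 12*s*t + t^2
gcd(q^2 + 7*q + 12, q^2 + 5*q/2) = 1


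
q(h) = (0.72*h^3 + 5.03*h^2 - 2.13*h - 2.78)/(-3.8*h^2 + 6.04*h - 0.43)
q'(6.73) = -0.12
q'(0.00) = 95.77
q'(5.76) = -0.09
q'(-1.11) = 0.40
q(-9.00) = 0.28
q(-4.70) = -0.39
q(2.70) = -3.58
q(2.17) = -4.53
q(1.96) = -5.58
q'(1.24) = 19.66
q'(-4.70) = -0.13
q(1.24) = 3.03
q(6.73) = -3.26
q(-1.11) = -0.41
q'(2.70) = 0.93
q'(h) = (7.6*h - 6.04)*(0.72*h^3 + 5.03*h^2 - 2.13*h - 2.78)/(-3.8*h^2 + 6.04*h - 0.43)^2 + (2.16*h^2 + 10.06*h - 2.13)/(-3.8*h^2 + 6.04*h - 0.43)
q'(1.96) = 7.37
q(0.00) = 6.47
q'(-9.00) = -0.17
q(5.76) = -3.16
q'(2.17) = 3.35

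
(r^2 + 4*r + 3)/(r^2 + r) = (r + 3)/r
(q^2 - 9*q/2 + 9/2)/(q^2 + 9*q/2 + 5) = (2*q^2 - 9*q + 9)/(2*q^2 + 9*q + 10)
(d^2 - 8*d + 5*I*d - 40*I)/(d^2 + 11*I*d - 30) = (d - 8)/(d + 6*I)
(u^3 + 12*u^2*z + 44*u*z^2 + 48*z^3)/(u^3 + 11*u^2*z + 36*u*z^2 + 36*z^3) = (u + 4*z)/(u + 3*z)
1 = 1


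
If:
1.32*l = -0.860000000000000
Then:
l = -0.65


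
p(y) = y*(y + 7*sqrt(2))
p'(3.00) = 15.90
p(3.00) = 38.70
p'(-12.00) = -14.10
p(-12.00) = 25.21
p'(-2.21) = 5.48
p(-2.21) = -16.99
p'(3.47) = 16.84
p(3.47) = 46.39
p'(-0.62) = 8.66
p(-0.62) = -5.75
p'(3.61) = 17.12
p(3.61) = 48.77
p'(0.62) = 11.14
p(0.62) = 6.52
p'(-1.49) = 6.92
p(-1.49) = -12.53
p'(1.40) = 12.70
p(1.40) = 15.82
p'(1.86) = 13.62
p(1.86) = 21.87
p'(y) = 2*y + 7*sqrt(2)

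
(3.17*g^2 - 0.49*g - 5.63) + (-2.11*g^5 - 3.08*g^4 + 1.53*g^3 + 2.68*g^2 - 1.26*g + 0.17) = -2.11*g^5 - 3.08*g^4 + 1.53*g^3 + 5.85*g^2 - 1.75*g - 5.46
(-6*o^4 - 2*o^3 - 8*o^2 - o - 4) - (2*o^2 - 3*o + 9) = -6*o^4 - 2*o^3 - 10*o^2 + 2*o - 13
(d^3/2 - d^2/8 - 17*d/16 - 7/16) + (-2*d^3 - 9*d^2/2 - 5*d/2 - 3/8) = -3*d^3/2 - 37*d^2/8 - 57*d/16 - 13/16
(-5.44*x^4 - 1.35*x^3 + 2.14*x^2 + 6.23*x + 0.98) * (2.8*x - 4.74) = -15.232*x^5 + 22.0056*x^4 + 12.391*x^3 + 7.3004*x^2 - 26.7862*x - 4.6452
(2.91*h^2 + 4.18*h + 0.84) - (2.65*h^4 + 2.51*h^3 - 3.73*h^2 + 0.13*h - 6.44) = -2.65*h^4 - 2.51*h^3 + 6.64*h^2 + 4.05*h + 7.28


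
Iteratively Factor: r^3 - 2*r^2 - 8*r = (r - 4)*(r^2 + 2*r) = r*(r - 4)*(r + 2)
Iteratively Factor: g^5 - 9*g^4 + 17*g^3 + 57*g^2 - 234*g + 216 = (g + 3)*(g^4 - 12*g^3 + 53*g^2 - 102*g + 72) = (g - 3)*(g + 3)*(g^3 - 9*g^2 + 26*g - 24) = (g - 3)*(g - 2)*(g + 3)*(g^2 - 7*g + 12) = (g - 3)^2*(g - 2)*(g + 3)*(g - 4)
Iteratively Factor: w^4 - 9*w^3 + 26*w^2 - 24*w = (w - 2)*(w^3 - 7*w^2 + 12*w) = (w - 4)*(w - 2)*(w^2 - 3*w) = (w - 4)*(w - 3)*(w - 2)*(w)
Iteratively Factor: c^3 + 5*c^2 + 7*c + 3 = (c + 3)*(c^2 + 2*c + 1) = (c + 1)*(c + 3)*(c + 1)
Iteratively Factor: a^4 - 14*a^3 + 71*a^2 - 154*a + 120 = (a - 3)*(a^3 - 11*a^2 + 38*a - 40) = (a - 4)*(a - 3)*(a^2 - 7*a + 10) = (a - 5)*(a - 4)*(a - 3)*(a - 2)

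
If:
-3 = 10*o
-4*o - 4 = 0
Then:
No Solution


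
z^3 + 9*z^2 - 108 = (z - 3)*(z + 6)^2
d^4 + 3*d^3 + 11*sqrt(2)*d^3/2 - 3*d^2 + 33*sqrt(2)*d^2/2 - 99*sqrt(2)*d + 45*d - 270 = (d - 3)*(d + 6)*(d + 5*sqrt(2)/2)*(d + 3*sqrt(2))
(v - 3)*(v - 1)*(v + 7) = v^3 + 3*v^2 - 25*v + 21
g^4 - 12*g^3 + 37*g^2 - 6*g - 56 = (g - 7)*(g - 4)*(g - 2)*(g + 1)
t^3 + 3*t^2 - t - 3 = (t - 1)*(t + 1)*(t + 3)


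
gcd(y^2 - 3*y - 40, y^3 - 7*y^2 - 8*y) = y - 8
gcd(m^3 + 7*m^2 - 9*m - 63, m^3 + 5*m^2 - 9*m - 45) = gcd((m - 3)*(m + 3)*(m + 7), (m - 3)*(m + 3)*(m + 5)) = m^2 - 9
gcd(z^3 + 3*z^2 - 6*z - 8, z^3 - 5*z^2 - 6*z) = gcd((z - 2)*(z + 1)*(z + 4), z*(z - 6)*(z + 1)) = z + 1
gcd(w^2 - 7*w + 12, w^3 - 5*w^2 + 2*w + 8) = w - 4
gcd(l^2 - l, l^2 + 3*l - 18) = 1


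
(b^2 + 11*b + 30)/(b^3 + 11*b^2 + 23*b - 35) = (b + 6)/(b^2 + 6*b - 7)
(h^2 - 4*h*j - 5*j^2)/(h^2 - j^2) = (h - 5*j)/(h - j)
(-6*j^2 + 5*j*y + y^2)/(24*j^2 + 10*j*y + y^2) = (-j + y)/(4*j + y)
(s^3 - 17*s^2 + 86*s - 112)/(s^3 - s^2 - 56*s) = (s^2 - 9*s + 14)/(s*(s + 7))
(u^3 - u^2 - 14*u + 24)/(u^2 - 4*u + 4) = (u^2 + u - 12)/(u - 2)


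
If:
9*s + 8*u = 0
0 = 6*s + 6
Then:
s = -1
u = 9/8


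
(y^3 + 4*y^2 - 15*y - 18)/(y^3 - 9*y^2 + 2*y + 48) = (y^2 + 7*y + 6)/(y^2 - 6*y - 16)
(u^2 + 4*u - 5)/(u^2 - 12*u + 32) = (u^2 + 4*u - 5)/(u^2 - 12*u + 32)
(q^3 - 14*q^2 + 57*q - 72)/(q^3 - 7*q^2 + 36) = (q^2 - 11*q + 24)/(q^2 - 4*q - 12)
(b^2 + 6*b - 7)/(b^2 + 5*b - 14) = (b - 1)/(b - 2)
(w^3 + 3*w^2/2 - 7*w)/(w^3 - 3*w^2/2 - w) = (2*w + 7)/(2*w + 1)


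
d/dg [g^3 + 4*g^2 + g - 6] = 3*g^2 + 8*g + 1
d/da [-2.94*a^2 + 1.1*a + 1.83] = 1.1 - 5.88*a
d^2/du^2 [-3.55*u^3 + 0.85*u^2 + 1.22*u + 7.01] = 1.7 - 21.3*u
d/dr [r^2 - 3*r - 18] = 2*r - 3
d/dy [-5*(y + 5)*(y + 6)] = -10*y - 55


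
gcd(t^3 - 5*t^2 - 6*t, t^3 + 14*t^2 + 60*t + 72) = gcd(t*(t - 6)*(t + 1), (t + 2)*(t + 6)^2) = 1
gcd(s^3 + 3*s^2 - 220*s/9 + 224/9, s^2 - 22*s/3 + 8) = s - 4/3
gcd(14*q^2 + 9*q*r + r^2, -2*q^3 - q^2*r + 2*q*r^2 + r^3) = 2*q + r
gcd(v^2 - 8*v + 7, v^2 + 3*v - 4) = v - 1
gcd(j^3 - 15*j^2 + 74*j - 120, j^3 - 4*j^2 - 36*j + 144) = j^2 - 10*j + 24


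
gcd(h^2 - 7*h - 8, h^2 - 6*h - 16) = h - 8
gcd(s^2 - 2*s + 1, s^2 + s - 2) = s - 1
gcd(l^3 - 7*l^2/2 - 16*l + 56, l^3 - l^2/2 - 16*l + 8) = l^2 - 16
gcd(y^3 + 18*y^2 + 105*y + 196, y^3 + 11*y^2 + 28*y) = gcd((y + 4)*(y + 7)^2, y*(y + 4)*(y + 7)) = y^2 + 11*y + 28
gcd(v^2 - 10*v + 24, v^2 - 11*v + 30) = v - 6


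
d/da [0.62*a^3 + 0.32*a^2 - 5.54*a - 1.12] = 1.86*a^2 + 0.64*a - 5.54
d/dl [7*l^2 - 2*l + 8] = 14*l - 2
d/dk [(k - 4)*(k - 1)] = 2*k - 5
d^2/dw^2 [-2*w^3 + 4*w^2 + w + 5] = 8 - 12*w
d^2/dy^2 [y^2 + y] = 2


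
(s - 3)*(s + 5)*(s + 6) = s^3 + 8*s^2 - 3*s - 90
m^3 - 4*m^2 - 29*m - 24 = (m - 8)*(m + 1)*(m + 3)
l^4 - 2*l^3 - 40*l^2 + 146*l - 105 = (l - 5)*(l - 3)*(l - 1)*(l + 7)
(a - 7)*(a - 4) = a^2 - 11*a + 28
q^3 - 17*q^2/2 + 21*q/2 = q*(q - 7)*(q - 3/2)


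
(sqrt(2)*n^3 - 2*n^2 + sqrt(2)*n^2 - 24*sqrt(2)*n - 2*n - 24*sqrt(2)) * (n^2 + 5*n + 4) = sqrt(2)*n^5 - 2*n^4 + 6*sqrt(2)*n^4 - 15*sqrt(2)*n^3 - 12*n^3 - 140*sqrt(2)*n^2 - 18*n^2 - 216*sqrt(2)*n - 8*n - 96*sqrt(2)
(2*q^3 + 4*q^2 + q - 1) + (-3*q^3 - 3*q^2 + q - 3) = -q^3 + q^2 + 2*q - 4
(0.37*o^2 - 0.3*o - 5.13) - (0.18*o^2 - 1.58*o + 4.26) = 0.19*o^2 + 1.28*o - 9.39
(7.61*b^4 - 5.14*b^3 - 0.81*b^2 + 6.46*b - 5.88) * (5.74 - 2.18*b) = -16.5898*b^5 + 54.8866*b^4 - 27.7378*b^3 - 18.7322*b^2 + 49.8988*b - 33.7512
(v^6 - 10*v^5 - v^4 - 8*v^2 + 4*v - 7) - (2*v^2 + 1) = v^6 - 10*v^5 - v^4 - 10*v^2 + 4*v - 8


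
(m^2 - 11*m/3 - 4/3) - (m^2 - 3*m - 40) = 116/3 - 2*m/3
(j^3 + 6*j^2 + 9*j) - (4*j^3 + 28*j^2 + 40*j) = -3*j^3 - 22*j^2 - 31*j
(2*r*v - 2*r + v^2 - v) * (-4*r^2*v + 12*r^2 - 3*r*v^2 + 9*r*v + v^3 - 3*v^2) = -8*r^3*v^2 + 32*r^3*v - 24*r^3 - 10*r^2*v^3 + 40*r^2*v^2 - 30*r^2*v - r*v^4 + 4*r*v^3 - 3*r*v^2 + v^5 - 4*v^4 + 3*v^3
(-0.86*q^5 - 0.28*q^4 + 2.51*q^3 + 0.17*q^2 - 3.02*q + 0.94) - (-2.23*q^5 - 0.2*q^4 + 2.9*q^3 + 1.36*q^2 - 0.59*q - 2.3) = 1.37*q^5 - 0.08*q^4 - 0.39*q^3 - 1.19*q^2 - 2.43*q + 3.24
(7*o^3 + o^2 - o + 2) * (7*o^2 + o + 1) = 49*o^5 + 14*o^4 + o^3 + 14*o^2 + o + 2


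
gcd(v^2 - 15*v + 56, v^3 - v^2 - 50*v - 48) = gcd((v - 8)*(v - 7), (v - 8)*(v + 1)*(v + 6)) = v - 8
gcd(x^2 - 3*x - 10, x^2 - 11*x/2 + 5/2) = x - 5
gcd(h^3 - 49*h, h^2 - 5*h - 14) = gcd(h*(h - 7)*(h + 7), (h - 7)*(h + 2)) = h - 7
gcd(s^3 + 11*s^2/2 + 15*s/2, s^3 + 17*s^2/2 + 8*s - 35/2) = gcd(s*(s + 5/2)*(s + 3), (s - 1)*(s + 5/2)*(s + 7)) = s + 5/2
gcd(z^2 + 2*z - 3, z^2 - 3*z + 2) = z - 1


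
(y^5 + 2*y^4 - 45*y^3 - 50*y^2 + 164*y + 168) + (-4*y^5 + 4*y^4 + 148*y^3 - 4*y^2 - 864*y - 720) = -3*y^5 + 6*y^4 + 103*y^3 - 54*y^2 - 700*y - 552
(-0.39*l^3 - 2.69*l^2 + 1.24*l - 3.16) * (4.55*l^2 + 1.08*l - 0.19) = -1.7745*l^5 - 12.6607*l^4 + 2.8109*l^3 - 12.5277*l^2 - 3.6484*l + 0.6004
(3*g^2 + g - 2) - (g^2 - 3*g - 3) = 2*g^2 + 4*g + 1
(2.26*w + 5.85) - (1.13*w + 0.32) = 1.13*w + 5.53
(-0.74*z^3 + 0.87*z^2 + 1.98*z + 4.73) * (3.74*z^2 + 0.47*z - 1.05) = -2.7676*z^5 + 2.906*z^4 + 8.5911*z^3 + 17.7073*z^2 + 0.1441*z - 4.9665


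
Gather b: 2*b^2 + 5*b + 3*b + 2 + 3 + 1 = 2*b^2 + 8*b + 6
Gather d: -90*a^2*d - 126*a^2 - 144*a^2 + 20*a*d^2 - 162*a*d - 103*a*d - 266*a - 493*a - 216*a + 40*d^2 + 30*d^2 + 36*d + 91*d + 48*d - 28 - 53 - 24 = -270*a^2 - 975*a + d^2*(20*a + 70) + d*(-90*a^2 - 265*a + 175) - 105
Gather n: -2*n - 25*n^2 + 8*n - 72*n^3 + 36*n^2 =-72*n^3 + 11*n^2 + 6*n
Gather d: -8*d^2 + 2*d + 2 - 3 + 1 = -8*d^2 + 2*d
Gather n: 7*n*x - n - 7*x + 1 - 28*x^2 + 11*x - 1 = n*(7*x - 1) - 28*x^2 + 4*x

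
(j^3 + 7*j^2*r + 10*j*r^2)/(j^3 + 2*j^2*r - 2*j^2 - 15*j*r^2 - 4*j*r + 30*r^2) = j*(-j - 2*r)/(-j^2 + 3*j*r + 2*j - 6*r)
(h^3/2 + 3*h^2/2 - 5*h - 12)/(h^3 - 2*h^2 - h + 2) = (h^3 + 3*h^2 - 10*h - 24)/(2*(h^3 - 2*h^2 - h + 2))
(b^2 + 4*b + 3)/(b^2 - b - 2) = (b + 3)/(b - 2)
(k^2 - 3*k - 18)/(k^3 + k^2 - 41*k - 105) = (k - 6)/(k^2 - 2*k - 35)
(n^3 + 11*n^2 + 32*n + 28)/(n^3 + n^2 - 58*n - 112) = (n + 2)/(n - 8)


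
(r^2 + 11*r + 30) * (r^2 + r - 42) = r^4 + 12*r^3 - r^2 - 432*r - 1260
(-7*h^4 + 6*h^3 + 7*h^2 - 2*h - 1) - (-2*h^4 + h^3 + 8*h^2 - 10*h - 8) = -5*h^4 + 5*h^3 - h^2 + 8*h + 7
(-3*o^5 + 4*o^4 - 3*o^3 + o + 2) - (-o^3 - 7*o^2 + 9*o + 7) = -3*o^5 + 4*o^4 - 2*o^3 + 7*o^2 - 8*o - 5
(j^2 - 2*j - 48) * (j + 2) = j^3 - 52*j - 96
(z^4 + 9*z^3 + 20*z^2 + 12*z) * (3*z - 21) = 3*z^5 + 6*z^4 - 129*z^3 - 384*z^2 - 252*z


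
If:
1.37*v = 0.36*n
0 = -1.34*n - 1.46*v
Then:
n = 0.00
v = 0.00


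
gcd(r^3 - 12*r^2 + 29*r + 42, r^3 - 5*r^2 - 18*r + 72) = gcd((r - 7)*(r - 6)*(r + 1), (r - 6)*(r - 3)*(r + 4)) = r - 6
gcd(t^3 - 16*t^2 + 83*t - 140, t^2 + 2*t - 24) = t - 4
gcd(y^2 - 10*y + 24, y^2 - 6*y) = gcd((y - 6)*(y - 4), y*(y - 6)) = y - 6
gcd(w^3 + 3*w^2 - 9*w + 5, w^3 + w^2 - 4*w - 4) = 1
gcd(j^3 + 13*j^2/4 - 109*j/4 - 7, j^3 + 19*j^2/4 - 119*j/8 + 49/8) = j + 7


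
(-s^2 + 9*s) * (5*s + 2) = -5*s^3 + 43*s^2 + 18*s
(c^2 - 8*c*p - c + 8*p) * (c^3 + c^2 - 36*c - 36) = c^5 - 8*c^4*p - 37*c^3 + 296*c^2*p + 36*c - 288*p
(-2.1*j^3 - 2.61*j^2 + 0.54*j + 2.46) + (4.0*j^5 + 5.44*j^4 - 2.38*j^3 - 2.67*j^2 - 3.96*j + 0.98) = 4.0*j^5 + 5.44*j^4 - 4.48*j^3 - 5.28*j^2 - 3.42*j + 3.44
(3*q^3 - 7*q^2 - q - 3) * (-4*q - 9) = -12*q^4 + q^3 + 67*q^2 + 21*q + 27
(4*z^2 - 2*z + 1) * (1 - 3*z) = -12*z^3 + 10*z^2 - 5*z + 1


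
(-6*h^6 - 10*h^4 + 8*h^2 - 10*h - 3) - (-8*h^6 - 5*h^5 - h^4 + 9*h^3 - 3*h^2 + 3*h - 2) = 2*h^6 + 5*h^5 - 9*h^4 - 9*h^3 + 11*h^2 - 13*h - 1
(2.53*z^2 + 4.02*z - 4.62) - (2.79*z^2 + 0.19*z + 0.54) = -0.26*z^2 + 3.83*z - 5.16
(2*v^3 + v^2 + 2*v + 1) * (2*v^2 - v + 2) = 4*v^5 + 7*v^3 + 2*v^2 + 3*v + 2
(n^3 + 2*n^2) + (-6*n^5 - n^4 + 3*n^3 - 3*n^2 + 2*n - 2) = -6*n^5 - n^4 + 4*n^3 - n^2 + 2*n - 2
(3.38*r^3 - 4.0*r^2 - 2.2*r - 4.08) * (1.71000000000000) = 5.7798*r^3 - 6.84*r^2 - 3.762*r - 6.9768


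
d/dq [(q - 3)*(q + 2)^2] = (q + 2)*(3*q - 4)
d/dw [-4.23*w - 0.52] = -4.23000000000000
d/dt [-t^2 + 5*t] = 5 - 2*t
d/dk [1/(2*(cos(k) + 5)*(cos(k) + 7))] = (cos(k) + 6)*sin(k)/((cos(k) + 5)^2*(cos(k) + 7)^2)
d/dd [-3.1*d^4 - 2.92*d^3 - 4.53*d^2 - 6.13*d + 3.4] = -12.4*d^3 - 8.76*d^2 - 9.06*d - 6.13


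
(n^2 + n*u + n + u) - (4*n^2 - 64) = -3*n^2 + n*u + n + u + 64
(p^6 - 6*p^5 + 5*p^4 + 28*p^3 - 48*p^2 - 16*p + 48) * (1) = p^6 - 6*p^5 + 5*p^4 + 28*p^3 - 48*p^2 - 16*p + 48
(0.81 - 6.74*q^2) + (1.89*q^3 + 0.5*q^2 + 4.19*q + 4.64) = 1.89*q^3 - 6.24*q^2 + 4.19*q + 5.45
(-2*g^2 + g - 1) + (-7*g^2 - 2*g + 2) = -9*g^2 - g + 1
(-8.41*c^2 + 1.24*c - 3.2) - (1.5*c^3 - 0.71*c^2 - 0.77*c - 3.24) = -1.5*c^3 - 7.7*c^2 + 2.01*c + 0.04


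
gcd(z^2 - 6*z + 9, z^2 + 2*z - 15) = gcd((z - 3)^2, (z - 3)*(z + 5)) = z - 3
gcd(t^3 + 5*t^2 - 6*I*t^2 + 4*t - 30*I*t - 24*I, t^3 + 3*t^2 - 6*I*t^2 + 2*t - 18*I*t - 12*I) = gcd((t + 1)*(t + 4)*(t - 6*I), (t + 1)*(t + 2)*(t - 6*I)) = t^2 + t*(1 - 6*I) - 6*I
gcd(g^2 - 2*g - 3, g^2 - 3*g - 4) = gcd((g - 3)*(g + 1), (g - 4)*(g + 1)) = g + 1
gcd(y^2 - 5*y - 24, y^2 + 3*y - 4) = 1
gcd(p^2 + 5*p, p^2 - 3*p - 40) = p + 5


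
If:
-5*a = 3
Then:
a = -3/5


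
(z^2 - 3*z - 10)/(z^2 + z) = (z^2 - 3*z - 10)/(z*(z + 1))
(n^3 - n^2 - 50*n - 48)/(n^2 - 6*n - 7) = (n^2 - 2*n - 48)/(n - 7)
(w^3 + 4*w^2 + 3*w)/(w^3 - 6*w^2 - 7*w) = (w + 3)/(w - 7)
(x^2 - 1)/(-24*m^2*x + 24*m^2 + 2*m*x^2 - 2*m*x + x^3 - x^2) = (x + 1)/(-24*m^2 + 2*m*x + x^2)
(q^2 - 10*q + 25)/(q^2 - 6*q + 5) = (q - 5)/(q - 1)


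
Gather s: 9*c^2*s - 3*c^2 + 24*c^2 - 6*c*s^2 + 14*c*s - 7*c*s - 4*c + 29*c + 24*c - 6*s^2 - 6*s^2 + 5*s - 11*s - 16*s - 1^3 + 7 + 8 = 21*c^2 + 49*c + s^2*(-6*c - 12) + s*(9*c^2 + 7*c - 22) + 14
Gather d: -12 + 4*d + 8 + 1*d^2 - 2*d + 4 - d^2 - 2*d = 0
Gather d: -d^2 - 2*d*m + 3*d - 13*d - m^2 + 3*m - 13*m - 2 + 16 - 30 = -d^2 + d*(-2*m - 10) - m^2 - 10*m - 16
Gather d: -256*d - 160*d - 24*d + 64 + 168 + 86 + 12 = 330 - 440*d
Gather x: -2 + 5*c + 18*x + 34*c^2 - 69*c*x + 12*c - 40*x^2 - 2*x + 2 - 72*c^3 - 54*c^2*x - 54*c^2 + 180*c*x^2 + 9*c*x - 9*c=-72*c^3 - 20*c^2 + 8*c + x^2*(180*c - 40) + x*(-54*c^2 - 60*c + 16)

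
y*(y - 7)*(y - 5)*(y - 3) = y^4 - 15*y^3 + 71*y^2 - 105*y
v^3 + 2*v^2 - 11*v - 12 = (v - 3)*(v + 1)*(v + 4)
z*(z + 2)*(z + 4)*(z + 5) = z^4 + 11*z^3 + 38*z^2 + 40*z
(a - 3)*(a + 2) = a^2 - a - 6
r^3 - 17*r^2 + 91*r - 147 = (r - 7)^2*(r - 3)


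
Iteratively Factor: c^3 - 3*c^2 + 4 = (c + 1)*(c^2 - 4*c + 4) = (c - 2)*(c + 1)*(c - 2)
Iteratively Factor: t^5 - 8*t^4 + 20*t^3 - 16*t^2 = (t - 2)*(t^4 - 6*t^3 + 8*t^2) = t*(t - 2)*(t^3 - 6*t^2 + 8*t) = t*(t - 4)*(t - 2)*(t^2 - 2*t) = t*(t - 4)*(t - 2)^2*(t)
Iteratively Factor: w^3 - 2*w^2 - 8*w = (w + 2)*(w^2 - 4*w) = w*(w + 2)*(w - 4)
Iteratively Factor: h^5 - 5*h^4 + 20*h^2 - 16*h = (h)*(h^4 - 5*h^3 + 20*h - 16) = h*(h + 2)*(h^3 - 7*h^2 + 14*h - 8) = h*(h - 2)*(h + 2)*(h^2 - 5*h + 4) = h*(h - 2)*(h - 1)*(h + 2)*(h - 4)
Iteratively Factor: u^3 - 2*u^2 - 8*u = (u)*(u^2 - 2*u - 8) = u*(u + 2)*(u - 4)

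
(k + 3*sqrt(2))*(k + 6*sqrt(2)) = k^2 + 9*sqrt(2)*k + 36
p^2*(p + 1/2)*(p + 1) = p^4 + 3*p^3/2 + p^2/2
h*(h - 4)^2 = h^3 - 8*h^2 + 16*h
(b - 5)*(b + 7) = b^2 + 2*b - 35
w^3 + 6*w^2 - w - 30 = (w - 2)*(w + 3)*(w + 5)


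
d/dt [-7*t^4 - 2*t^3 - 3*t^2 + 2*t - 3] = -28*t^3 - 6*t^2 - 6*t + 2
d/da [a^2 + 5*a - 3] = 2*a + 5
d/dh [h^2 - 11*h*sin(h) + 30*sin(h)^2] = -11*h*cos(h) + 2*h - 11*sin(h) + 30*sin(2*h)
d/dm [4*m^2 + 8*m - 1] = 8*m + 8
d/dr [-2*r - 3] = -2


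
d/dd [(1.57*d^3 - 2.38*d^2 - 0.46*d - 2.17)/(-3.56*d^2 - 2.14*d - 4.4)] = (-5.5892*d^4 - 6.7196*d^3 - 17.2684*d^2 + 5.4936*d - 2.6198)/(12.6736*d^4 + 15.2368*d^3 + 35.9076*d^2 + 18.832*d + 19.36)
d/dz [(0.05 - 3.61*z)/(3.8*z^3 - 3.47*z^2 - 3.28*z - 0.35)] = (27.436*z^3 - 13.0967*z^2 + 0.347*z + 1.4275)/(14.44*z^6 - 26.372*z^5 - 12.8871*z^4 + 20.1032*z^3 + 13.1874*z^2 + 2.296*z + 0.1225)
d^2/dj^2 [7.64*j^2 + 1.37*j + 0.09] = 15.2800000000000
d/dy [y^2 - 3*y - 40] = 2*y - 3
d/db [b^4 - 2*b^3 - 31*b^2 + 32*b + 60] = 4*b^3 - 6*b^2 - 62*b + 32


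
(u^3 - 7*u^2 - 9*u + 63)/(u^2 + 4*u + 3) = (u^2 - 10*u + 21)/(u + 1)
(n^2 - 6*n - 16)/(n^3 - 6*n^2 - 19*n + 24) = (n + 2)/(n^2 + 2*n - 3)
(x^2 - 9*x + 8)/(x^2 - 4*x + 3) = (x - 8)/(x - 3)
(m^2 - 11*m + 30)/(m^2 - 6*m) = (m - 5)/m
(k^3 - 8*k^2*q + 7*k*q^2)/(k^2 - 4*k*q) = (k^2 - 8*k*q + 7*q^2)/(k - 4*q)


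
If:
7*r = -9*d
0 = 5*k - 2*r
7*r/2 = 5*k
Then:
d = 0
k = 0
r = 0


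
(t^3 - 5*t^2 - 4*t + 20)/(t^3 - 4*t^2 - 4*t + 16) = (t - 5)/(t - 4)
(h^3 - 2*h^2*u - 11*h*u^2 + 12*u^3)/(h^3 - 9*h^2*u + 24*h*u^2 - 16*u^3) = (-h - 3*u)/(-h + 4*u)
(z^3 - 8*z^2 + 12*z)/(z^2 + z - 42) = z*(z - 2)/(z + 7)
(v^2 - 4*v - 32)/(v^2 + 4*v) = (v - 8)/v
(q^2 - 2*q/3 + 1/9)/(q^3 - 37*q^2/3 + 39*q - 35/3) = (q - 1/3)/(q^2 - 12*q + 35)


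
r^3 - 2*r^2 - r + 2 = (r - 2)*(r - 1)*(r + 1)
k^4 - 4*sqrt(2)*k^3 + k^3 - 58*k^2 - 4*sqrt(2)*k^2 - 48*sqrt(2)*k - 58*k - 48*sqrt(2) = (k + 1)*(k - 8*sqrt(2))*(k + sqrt(2))*(k + 3*sqrt(2))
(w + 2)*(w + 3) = w^2 + 5*w + 6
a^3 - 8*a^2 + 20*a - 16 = (a - 4)*(a - 2)^2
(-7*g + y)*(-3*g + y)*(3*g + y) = 63*g^3 - 9*g^2*y - 7*g*y^2 + y^3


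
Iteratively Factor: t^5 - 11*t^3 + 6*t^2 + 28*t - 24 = (t - 2)*(t^4 + 2*t^3 - 7*t^2 - 8*t + 12) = (t - 2)*(t + 2)*(t^3 - 7*t + 6) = (t - 2)^2*(t + 2)*(t^2 + 2*t - 3) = (t - 2)^2*(t + 2)*(t + 3)*(t - 1)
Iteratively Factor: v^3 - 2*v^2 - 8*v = (v - 4)*(v^2 + 2*v) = v*(v - 4)*(v + 2)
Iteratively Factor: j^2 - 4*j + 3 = (j - 1)*(j - 3)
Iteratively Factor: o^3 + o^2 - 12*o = (o - 3)*(o^2 + 4*o) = (o - 3)*(o + 4)*(o)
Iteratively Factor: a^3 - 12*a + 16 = (a - 2)*(a^2 + 2*a - 8) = (a - 2)^2*(a + 4)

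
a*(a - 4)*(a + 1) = a^3 - 3*a^2 - 4*a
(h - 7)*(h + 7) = h^2 - 49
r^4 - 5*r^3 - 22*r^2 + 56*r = r*(r - 7)*(r - 2)*(r + 4)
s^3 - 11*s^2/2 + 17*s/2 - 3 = (s - 3)*(s - 2)*(s - 1/2)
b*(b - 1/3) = b^2 - b/3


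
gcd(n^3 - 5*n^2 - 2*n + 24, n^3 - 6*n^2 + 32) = n^2 - 2*n - 8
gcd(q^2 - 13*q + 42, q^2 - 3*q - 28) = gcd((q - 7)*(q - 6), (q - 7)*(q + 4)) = q - 7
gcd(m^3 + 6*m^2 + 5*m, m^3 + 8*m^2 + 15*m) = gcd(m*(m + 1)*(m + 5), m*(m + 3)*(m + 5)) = m^2 + 5*m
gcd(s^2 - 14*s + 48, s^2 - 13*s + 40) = s - 8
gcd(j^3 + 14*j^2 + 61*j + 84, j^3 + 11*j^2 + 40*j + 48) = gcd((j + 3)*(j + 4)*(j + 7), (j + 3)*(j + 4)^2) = j^2 + 7*j + 12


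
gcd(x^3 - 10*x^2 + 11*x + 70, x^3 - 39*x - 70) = x^2 - 5*x - 14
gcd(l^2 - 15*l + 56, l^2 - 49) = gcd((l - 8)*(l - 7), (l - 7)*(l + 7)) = l - 7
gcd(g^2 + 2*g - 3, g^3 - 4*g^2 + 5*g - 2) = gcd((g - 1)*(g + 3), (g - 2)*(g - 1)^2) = g - 1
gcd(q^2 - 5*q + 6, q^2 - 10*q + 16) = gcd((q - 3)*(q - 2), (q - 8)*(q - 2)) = q - 2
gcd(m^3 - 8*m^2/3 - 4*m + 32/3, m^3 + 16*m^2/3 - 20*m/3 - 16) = m - 2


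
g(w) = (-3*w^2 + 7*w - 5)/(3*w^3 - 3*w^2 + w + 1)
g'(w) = (7 - 6*w)/(3*w^3 - 3*w^2 + w + 1) + (-9*w^2 + 6*w - 1)*(-3*w^2 + 7*w - 5)/(3*w^3 - 3*w^2 + w + 1)^2 = 3*(3*w^4 - 14*w^3 + 21*w^2 - 12*w + 4)/(9*w^6 - 18*w^5 + 15*w^4 - 5*w^2 + 2*w + 1)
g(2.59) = -0.20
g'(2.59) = 0.01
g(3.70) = -0.17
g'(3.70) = 0.02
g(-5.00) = 0.25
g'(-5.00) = 0.06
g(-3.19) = 0.44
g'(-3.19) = 0.18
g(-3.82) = 0.35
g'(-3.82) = 0.12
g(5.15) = -0.14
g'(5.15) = 0.02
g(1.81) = -0.20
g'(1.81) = 0.01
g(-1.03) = 2.37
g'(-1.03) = 4.08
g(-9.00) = 0.13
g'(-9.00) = 0.02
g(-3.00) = 0.48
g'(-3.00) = 0.21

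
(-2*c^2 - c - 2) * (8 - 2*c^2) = 4*c^4 + 2*c^3 - 12*c^2 - 8*c - 16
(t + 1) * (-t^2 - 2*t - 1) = -t^3 - 3*t^2 - 3*t - 1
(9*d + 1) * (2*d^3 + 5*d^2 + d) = 18*d^4 + 47*d^3 + 14*d^2 + d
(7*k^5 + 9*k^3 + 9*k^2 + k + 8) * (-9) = -63*k^5 - 81*k^3 - 81*k^2 - 9*k - 72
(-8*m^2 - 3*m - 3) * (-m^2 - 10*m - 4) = 8*m^4 + 83*m^3 + 65*m^2 + 42*m + 12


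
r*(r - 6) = r^2 - 6*r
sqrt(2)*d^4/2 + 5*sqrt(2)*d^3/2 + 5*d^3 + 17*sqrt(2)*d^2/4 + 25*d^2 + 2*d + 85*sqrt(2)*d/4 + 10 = (d + 5)*(d + sqrt(2)/2)*(d + 4*sqrt(2))*(sqrt(2)*d/2 + 1/2)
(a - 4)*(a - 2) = a^2 - 6*a + 8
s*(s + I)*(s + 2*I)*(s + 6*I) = s^4 + 9*I*s^3 - 20*s^2 - 12*I*s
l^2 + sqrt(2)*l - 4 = (l - sqrt(2))*(l + 2*sqrt(2))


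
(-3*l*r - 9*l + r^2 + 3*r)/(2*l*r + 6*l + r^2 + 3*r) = (-3*l + r)/(2*l + r)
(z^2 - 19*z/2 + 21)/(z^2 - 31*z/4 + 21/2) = 2*(2*z - 7)/(4*z - 7)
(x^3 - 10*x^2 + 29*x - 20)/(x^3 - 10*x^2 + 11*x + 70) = (x^2 - 5*x + 4)/(x^2 - 5*x - 14)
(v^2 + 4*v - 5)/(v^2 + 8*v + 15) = (v - 1)/(v + 3)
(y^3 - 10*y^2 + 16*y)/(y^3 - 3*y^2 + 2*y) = (y - 8)/(y - 1)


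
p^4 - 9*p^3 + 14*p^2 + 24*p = p*(p - 6)*(p - 4)*(p + 1)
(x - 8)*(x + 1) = x^2 - 7*x - 8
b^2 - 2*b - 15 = (b - 5)*(b + 3)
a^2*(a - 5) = a^3 - 5*a^2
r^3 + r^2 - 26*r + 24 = (r - 4)*(r - 1)*(r + 6)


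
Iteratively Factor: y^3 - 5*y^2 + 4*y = (y)*(y^2 - 5*y + 4) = y*(y - 1)*(y - 4)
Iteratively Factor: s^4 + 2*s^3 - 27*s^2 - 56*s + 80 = (s - 5)*(s^3 + 7*s^2 + 8*s - 16) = (s - 5)*(s - 1)*(s^2 + 8*s + 16) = (s - 5)*(s - 1)*(s + 4)*(s + 4)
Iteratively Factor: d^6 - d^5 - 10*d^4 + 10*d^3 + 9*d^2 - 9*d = (d - 1)*(d^5 - 10*d^3 + 9*d) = (d - 1)*(d + 3)*(d^4 - 3*d^3 - d^2 + 3*d) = (d - 1)*(d + 1)*(d + 3)*(d^3 - 4*d^2 + 3*d) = (d - 1)^2*(d + 1)*(d + 3)*(d^2 - 3*d) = d*(d - 1)^2*(d + 1)*(d + 3)*(d - 3)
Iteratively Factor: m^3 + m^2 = (m)*(m^2 + m) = m*(m + 1)*(m)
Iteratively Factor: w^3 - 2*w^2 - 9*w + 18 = (w - 3)*(w^2 + w - 6) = (w - 3)*(w + 3)*(w - 2)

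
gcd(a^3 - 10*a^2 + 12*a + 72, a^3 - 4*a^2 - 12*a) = a^2 - 4*a - 12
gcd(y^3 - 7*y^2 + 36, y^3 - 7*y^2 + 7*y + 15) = y - 3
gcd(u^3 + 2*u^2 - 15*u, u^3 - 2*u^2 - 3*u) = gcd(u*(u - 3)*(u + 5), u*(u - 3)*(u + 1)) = u^2 - 3*u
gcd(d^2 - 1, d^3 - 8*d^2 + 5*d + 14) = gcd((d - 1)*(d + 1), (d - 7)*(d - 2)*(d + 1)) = d + 1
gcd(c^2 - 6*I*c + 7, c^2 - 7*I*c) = c - 7*I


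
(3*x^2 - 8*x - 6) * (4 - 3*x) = -9*x^3 + 36*x^2 - 14*x - 24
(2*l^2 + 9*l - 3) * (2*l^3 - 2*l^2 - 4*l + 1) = 4*l^5 + 14*l^4 - 32*l^3 - 28*l^2 + 21*l - 3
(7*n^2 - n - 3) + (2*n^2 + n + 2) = 9*n^2 - 1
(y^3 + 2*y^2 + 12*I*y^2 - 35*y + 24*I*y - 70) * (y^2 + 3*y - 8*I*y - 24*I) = y^5 + 5*y^4 + 4*I*y^4 + 67*y^3 + 20*I*y^3 + 305*y^2 + 304*I*y^2 + 366*y + 1400*I*y + 1680*I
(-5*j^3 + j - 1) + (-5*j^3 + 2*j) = -10*j^3 + 3*j - 1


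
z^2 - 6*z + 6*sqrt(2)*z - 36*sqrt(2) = (z - 6)*(z + 6*sqrt(2))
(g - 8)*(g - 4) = g^2 - 12*g + 32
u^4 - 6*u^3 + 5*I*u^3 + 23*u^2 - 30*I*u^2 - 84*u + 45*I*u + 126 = (u - 3)^2*(u - 2*I)*(u + 7*I)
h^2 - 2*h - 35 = (h - 7)*(h + 5)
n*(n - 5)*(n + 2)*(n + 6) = n^4 + 3*n^3 - 28*n^2 - 60*n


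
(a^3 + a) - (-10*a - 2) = a^3 + 11*a + 2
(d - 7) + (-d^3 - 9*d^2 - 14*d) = -d^3 - 9*d^2 - 13*d - 7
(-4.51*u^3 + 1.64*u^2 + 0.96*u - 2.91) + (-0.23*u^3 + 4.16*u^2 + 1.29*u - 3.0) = -4.74*u^3 + 5.8*u^2 + 2.25*u - 5.91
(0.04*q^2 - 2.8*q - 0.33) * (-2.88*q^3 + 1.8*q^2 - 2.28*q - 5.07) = -0.1152*q^5 + 8.136*q^4 - 4.1808*q^3 + 5.5872*q^2 + 14.9484*q + 1.6731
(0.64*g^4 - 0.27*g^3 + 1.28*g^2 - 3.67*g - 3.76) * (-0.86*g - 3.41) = -0.5504*g^5 - 1.9502*g^4 - 0.1801*g^3 - 1.2086*g^2 + 15.7483*g + 12.8216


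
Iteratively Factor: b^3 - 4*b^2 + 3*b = (b - 3)*(b^2 - b) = b*(b - 3)*(b - 1)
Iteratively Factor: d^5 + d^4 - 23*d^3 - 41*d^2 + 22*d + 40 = (d + 2)*(d^4 - d^3 - 21*d^2 + d + 20) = (d - 5)*(d + 2)*(d^3 + 4*d^2 - d - 4) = (d - 5)*(d + 1)*(d + 2)*(d^2 + 3*d - 4) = (d - 5)*(d + 1)*(d + 2)*(d + 4)*(d - 1)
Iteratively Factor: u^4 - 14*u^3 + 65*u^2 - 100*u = (u - 5)*(u^3 - 9*u^2 + 20*u) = (u - 5)^2*(u^2 - 4*u) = (u - 5)^2*(u - 4)*(u)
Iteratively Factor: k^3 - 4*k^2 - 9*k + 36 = (k - 3)*(k^2 - k - 12) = (k - 4)*(k - 3)*(k + 3)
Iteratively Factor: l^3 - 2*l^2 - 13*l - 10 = (l - 5)*(l^2 + 3*l + 2) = (l - 5)*(l + 2)*(l + 1)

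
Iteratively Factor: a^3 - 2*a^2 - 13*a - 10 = (a - 5)*(a^2 + 3*a + 2) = (a - 5)*(a + 1)*(a + 2)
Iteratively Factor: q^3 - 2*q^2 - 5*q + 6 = (q + 2)*(q^2 - 4*q + 3) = (q - 1)*(q + 2)*(q - 3)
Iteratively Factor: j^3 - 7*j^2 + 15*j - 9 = (j - 3)*(j^2 - 4*j + 3) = (j - 3)*(j - 1)*(j - 3)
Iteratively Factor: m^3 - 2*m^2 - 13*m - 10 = (m + 2)*(m^2 - 4*m - 5) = (m + 1)*(m + 2)*(m - 5)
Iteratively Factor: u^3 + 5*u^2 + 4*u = (u)*(u^2 + 5*u + 4) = u*(u + 4)*(u + 1)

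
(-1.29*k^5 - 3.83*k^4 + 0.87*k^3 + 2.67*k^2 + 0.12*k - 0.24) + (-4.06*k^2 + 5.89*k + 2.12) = -1.29*k^5 - 3.83*k^4 + 0.87*k^3 - 1.39*k^2 + 6.01*k + 1.88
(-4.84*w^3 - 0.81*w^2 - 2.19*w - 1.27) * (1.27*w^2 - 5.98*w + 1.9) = -6.1468*w^5 + 27.9145*w^4 - 7.1335*w^3 + 9.9443*w^2 + 3.4336*w - 2.413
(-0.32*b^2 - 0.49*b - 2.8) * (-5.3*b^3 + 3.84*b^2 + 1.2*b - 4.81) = 1.696*b^5 + 1.3682*b^4 + 12.5744*b^3 - 9.8008*b^2 - 1.0031*b + 13.468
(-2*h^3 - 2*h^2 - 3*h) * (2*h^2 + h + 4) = -4*h^5 - 6*h^4 - 16*h^3 - 11*h^2 - 12*h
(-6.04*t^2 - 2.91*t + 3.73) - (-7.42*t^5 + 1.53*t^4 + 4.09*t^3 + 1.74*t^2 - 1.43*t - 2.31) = 7.42*t^5 - 1.53*t^4 - 4.09*t^3 - 7.78*t^2 - 1.48*t + 6.04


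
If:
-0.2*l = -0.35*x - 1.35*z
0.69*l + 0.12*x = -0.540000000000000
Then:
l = 0.610169491525424*z - 0.711864406779661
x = -3.50847457627119*z - 0.406779661016949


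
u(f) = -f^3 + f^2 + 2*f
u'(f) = -3*f^2 + 2*f + 2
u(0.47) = 1.06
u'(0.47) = 2.28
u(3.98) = -39.24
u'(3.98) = -37.56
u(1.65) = 1.53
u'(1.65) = -2.87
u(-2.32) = 13.23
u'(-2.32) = -18.79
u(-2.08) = 9.17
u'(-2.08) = -15.14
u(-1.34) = 1.52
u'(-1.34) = -6.07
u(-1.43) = 2.11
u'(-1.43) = -6.99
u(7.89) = -413.14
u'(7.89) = -168.98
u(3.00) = -12.00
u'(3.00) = -19.00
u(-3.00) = 30.00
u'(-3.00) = -31.00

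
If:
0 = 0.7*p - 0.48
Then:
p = 0.69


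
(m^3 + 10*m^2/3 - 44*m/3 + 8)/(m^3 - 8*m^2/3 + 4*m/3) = (m + 6)/m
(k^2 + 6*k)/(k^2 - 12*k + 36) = k*(k + 6)/(k^2 - 12*k + 36)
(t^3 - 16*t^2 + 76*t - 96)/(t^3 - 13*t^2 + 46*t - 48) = (t - 6)/(t - 3)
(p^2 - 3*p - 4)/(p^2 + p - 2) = (p^2 - 3*p - 4)/(p^2 + p - 2)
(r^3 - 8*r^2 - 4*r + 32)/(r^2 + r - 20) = (r^3 - 8*r^2 - 4*r + 32)/(r^2 + r - 20)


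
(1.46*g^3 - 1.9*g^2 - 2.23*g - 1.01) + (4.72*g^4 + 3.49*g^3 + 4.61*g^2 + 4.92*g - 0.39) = 4.72*g^4 + 4.95*g^3 + 2.71*g^2 + 2.69*g - 1.4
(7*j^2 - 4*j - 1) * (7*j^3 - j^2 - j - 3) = 49*j^5 - 35*j^4 - 10*j^3 - 16*j^2 + 13*j + 3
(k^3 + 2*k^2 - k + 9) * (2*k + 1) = 2*k^4 + 5*k^3 + 17*k + 9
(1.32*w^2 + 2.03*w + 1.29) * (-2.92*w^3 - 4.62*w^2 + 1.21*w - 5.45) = -3.8544*w^5 - 12.026*w^4 - 11.5482*w^3 - 10.6975*w^2 - 9.5026*w - 7.0305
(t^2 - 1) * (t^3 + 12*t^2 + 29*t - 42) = t^5 + 12*t^4 + 28*t^3 - 54*t^2 - 29*t + 42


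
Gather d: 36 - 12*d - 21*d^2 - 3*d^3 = -3*d^3 - 21*d^2 - 12*d + 36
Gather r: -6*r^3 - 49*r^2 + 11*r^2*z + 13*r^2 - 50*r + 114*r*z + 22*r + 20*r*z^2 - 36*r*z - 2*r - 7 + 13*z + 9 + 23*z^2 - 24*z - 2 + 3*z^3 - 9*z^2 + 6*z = -6*r^3 + r^2*(11*z - 36) + r*(20*z^2 + 78*z - 30) + 3*z^3 + 14*z^2 - 5*z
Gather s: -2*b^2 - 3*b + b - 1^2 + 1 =-2*b^2 - 2*b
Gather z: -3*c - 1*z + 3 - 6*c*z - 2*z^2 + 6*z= -3*c - 2*z^2 + z*(5 - 6*c) + 3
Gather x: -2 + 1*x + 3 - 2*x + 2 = 3 - x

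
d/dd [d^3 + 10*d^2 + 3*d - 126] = 3*d^2 + 20*d + 3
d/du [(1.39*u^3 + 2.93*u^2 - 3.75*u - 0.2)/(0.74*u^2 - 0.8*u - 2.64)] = (1.0286*u^4 - 2.224*u^3 - 10.5778*u^2 - 15.1744*u + 9.74)/(0.5476*u^4 - 1.184*u^3 - 3.2672*u^2 + 4.224*u + 6.9696)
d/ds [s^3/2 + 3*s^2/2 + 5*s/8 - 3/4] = 3*s^2/2 + 3*s + 5/8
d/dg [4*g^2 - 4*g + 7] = 8*g - 4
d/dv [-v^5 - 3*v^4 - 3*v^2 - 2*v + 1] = -5*v^4 - 12*v^3 - 6*v - 2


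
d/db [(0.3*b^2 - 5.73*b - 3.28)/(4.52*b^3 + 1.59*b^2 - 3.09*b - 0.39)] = (-1.356*b^4 + 51.7992*b^3 + 52.6605*b^2 + 10.1964*b - 7.9005)/(20.4304*b^6 + 14.3736*b^5 - 25.4055*b^4 - 13.3518*b^3 + 8.3079*b^2 + 2.4102*b + 0.1521)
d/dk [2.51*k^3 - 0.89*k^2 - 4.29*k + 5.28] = 7.53*k^2 - 1.78*k - 4.29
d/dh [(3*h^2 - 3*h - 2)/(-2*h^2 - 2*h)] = (-3*h^2 - 2*h - 1)/(h^2*(h^2 + 2*h + 1))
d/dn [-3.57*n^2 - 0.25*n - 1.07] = -7.14*n - 0.25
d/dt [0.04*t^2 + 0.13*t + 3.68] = 0.08*t + 0.13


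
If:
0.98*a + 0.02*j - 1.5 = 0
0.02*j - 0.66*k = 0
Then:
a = 1.53061224489796 - 0.673469387755102*k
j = 33.0*k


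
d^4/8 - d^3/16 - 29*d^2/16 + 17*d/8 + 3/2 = (d/4 + 1)*(d/2 + 1/4)*(d - 3)*(d - 2)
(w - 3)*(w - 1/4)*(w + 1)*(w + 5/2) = w^4 + w^3/4 - 65*w^2/8 - 11*w/2 + 15/8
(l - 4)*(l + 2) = l^2 - 2*l - 8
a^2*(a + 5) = a^3 + 5*a^2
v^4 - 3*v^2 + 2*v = v*(v - 1)^2*(v + 2)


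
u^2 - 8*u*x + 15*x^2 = (u - 5*x)*(u - 3*x)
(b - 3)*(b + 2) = b^2 - b - 6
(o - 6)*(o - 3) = o^2 - 9*o + 18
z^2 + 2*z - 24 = (z - 4)*(z + 6)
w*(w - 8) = w^2 - 8*w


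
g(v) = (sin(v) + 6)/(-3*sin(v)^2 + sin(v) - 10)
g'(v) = (6*sin(v)*cos(v) - cos(v))*(sin(v) + 6)/(-3*sin(v)^2 + sin(v) - 10)^2 + cos(v)/(-3*sin(v)^2 + sin(v) - 10) = (3*sin(v)^2 + 36*sin(v) - 16)*cos(v)/(3*sin(v)^2 - sin(v) + 10)^2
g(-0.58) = -0.48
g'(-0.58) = -0.22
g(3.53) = -0.52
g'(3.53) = 0.23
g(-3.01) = -0.58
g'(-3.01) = 0.20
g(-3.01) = -0.58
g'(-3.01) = 0.20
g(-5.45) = -0.62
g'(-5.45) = 0.07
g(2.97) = -0.62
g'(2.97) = 0.10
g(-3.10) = -0.59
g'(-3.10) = 0.17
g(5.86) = -0.51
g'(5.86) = -0.23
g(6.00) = -0.54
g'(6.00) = -0.22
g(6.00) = -0.54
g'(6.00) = -0.22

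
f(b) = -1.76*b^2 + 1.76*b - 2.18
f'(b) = 1.76 - 3.52*b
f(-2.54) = -18.01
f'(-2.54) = 10.70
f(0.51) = -1.74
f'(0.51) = -0.04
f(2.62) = -9.65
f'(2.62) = -7.46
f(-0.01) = -2.20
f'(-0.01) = 1.80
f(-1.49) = -8.71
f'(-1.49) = 7.00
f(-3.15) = -25.19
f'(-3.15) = 12.85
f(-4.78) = -50.81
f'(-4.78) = 18.59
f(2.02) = -5.81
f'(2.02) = -5.35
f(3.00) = -12.74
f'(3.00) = -8.80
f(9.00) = -128.90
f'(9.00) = -29.92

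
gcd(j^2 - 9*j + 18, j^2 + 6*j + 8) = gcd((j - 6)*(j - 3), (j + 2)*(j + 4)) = 1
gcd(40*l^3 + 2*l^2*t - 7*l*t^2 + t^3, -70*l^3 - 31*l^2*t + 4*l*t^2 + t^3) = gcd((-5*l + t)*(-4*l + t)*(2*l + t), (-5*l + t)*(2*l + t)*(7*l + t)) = -10*l^2 - 3*l*t + t^2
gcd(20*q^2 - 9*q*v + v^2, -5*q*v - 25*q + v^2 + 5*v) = 5*q - v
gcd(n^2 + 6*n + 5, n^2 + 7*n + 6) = n + 1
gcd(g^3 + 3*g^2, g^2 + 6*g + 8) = 1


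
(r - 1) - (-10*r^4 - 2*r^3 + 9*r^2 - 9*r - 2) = 10*r^4 + 2*r^3 - 9*r^2 + 10*r + 1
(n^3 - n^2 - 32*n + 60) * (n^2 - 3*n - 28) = n^5 - 4*n^4 - 57*n^3 + 184*n^2 + 716*n - 1680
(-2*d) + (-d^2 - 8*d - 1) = -d^2 - 10*d - 1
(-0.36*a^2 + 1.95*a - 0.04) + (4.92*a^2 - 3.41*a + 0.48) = 4.56*a^2 - 1.46*a + 0.44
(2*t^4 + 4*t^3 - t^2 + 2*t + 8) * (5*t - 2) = 10*t^5 + 16*t^4 - 13*t^3 + 12*t^2 + 36*t - 16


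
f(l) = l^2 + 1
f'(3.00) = 6.00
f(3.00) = 10.00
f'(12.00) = 24.00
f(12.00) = 145.00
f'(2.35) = 4.70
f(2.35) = 6.52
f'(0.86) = 1.72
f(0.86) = 1.74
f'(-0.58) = -1.16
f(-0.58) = 1.34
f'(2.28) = 4.56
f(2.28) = 6.20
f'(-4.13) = -8.26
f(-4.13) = 18.06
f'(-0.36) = -0.72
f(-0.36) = 1.13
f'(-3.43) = -6.86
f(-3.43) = 12.76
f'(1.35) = 2.70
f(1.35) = 2.82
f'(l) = 2*l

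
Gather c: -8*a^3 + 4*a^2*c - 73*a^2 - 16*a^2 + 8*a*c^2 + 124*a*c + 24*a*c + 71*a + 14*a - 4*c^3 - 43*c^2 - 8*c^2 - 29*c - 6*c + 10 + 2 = -8*a^3 - 89*a^2 + 85*a - 4*c^3 + c^2*(8*a - 51) + c*(4*a^2 + 148*a - 35) + 12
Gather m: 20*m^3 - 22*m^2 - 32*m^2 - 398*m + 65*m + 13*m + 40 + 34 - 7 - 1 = 20*m^3 - 54*m^2 - 320*m + 66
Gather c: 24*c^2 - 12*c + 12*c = 24*c^2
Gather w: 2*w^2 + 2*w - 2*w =2*w^2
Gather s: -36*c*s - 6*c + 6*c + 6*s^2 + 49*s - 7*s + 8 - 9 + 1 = 6*s^2 + s*(42 - 36*c)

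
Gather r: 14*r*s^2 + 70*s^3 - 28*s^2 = 14*r*s^2 + 70*s^3 - 28*s^2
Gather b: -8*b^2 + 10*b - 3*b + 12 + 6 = -8*b^2 + 7*b + 18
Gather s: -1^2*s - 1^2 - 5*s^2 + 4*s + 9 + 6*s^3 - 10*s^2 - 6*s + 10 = 6*s^3 - 15*s^2 - 3*s + 18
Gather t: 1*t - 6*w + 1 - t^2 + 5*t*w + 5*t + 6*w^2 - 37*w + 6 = -t^2 + t*(5*w + 6) + 6*w^2 - 43*w + 7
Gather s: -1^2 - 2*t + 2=1 - 2*t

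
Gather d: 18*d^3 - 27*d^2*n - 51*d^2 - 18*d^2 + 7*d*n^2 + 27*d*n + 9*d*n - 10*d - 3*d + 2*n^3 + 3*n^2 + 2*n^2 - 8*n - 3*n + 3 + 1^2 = 18*d^3 + d^2*(-27*n - 69) + d*(7*n^2 + 36*n - 13) + 2*n^3 + 5*n^2 - 11*n + 4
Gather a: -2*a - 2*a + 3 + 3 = 6 - 4*a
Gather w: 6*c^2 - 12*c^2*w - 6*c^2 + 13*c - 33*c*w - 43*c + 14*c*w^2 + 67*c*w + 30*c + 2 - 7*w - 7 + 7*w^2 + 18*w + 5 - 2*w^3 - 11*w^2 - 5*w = -2*w^3 + w^2*(14*c - 4) + w*(-12*c^2 + 34*c + 6)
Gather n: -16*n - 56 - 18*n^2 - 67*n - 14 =-18*n^2 - 83*n - 70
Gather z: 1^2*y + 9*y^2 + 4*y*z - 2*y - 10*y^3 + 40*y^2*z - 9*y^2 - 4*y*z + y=-10*y^3 + 40*y^2*z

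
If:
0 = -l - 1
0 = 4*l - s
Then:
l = -1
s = -4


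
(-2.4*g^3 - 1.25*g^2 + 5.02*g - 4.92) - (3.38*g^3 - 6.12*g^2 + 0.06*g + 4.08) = -5.78*g^3 + 4.87*g^2 + 4.96*g - 9.0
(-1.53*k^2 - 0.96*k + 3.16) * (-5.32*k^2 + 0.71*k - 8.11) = 8.1396*k^4 + 4.0209*k^3 - 5.0845*k^2 + 10.0292*k - 25.6276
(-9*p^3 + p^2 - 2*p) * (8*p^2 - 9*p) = -72*p^5 + 89*p^4 - 25*p^3 + 18*p^2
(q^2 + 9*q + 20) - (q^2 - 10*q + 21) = 19*q - 1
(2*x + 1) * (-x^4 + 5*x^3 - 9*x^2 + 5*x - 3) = -2*x^5 + 9*x^4 - 13*x^3 + x^2 - x - 3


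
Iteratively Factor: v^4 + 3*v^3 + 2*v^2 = (v + 1)*(v^3 + 2*v^2) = v*(v + 1)*(v^2 + 2*v) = v*(v + 1)*(v + 2)*(v)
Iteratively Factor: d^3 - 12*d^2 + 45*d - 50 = (d - 5)*(d^2 - 7*d + 10) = (d - 5)^2*(d - 2)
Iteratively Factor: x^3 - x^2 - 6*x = (x - 3)*(x^2 + 2*x) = x*(x - 3)*(x + 2)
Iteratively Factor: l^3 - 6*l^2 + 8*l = (l)*(l^2 - 6*l + 8) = l*(l - 4)*(l - 2)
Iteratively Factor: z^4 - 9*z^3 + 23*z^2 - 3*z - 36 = (z - 3)*(z^3 - 6*z^2 + 5*z + 12) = (z - 3)*(z + 1)*(z^2 - 7*z + 12) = (z - 4)*(z - 3)*(z + 1)*(z - 3)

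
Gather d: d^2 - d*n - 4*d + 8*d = d^2 + d*(4 - n)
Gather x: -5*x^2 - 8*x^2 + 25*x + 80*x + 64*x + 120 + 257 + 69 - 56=-13*x^2 + 169*x + 390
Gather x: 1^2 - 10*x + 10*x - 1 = 0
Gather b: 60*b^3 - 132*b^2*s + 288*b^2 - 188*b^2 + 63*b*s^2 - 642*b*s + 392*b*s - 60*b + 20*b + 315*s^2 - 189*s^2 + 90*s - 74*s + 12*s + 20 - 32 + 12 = 60*b^3 + b^2*(100 - 132*s) + b*(63*s^2 - 250*s - 40) + 126*s^2 + 28*s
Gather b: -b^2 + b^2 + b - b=0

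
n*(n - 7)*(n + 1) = n^3 - 6*n^2 - 7*n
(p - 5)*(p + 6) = p^2 + p - 30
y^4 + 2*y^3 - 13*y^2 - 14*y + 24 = (y - 3)*(y - 1)*(y + 2)*(y + 4)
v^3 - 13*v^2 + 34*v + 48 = (v - 8)*(v - 6)*(v + 1)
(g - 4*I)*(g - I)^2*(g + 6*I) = g^4 + 27*g^2 - 50*I*g - 24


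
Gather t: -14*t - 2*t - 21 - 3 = -16*t - 24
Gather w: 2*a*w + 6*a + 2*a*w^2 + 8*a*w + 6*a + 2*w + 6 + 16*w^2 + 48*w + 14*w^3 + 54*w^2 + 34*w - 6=12*a + 14*w^3 + w^2*(2*a + 70) + w*(10*a + 84)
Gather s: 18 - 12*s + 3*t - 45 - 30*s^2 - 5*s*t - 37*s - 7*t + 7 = -30*s^2 + s*(-5*t - 49) - 4*t - 20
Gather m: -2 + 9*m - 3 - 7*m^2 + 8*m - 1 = -7*m^2 + 17*m - 6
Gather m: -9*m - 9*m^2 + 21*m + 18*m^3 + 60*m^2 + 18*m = 18*m^3 + 51*m^2 + 30*m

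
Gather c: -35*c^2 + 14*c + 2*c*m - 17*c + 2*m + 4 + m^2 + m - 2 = -35*c^2 + c*(2*m - 3) + m^2 + 3*m + 2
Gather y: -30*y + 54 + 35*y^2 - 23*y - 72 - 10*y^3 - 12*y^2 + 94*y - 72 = -10*y^3 + 23*y^2 + 41*y - 90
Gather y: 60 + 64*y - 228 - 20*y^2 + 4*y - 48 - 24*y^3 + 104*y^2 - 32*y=-24*y^3 + 84*y^2 + 36*y - 216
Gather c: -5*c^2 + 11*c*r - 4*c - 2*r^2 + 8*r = -5*c^2 + c*(11*r - 4) - 2*r^2 + 8*r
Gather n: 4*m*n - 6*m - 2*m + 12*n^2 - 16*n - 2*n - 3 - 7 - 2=-8*m + 12*n^2 + n*(4*m - 18) - 12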